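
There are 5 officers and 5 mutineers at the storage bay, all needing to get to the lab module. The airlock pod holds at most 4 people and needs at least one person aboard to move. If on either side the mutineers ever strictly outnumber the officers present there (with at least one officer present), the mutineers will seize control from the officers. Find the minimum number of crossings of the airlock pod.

7

Counting alone: each trip to the lab module takes at most 4 across and each return brings at least 1 back, so after t trips out (and t−1 returns) at most 4t − (t−1) of the 10 are across; that first reaches 10 at t = 3, so at least 5 crossings are needed.
The safety rule pushes this higher. Following every safe sequence of crossings, the most of the 10 that can be at the lab module as the airlock pod arrives there on crossing 5 is 9 — never all 10.
So no plan with fewer than 7 crossings exists, and this one achieves 7:
1. 2 mutineers → the lab module.  (the storage bay: 5O 3M; the lab module: 0O 2M)
2. 1 mutineer ← the storage bay.  (the storage bay: 5O 4M; the lab module: 0O 1M)
3. 4 mutineers → the lab module.  (the storage bay: 5O 0M; the lab module: 0O 5M)
4. 1 mutineer ← the storage bay.  (the storage bay: 5O 1M; the lab module: 0O 4M)
5. 4 officers → the lab module.  (the storage bay: 1O 1M; the lab module: 4O 4M)
6. 1 officer and 1 mutineer ← the storage bay.  (the storage bay: 2O 2M; the lab module: 3O 3M)
7. 2 officers and 2 mutineers → the lab module.  (the storage bay: 0O 0M; the lab module: 5O 5M)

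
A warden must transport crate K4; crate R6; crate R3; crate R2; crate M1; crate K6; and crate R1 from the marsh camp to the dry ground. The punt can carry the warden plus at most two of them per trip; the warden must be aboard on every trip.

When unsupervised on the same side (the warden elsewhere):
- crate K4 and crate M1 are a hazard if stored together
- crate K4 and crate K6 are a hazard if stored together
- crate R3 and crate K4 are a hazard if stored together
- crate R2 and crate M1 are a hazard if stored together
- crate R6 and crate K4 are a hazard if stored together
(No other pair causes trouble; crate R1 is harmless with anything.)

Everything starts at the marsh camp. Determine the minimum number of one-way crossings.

9

Counting alone: the warden can take at most 2 across per trip to the dry ground, so moving all 7 needs at least 4 loaded trips out, with a return between consecutive ones — at least 7 crossings.
The safety rule pushes this higher. Following every safe sequence of crossings, the most of the 7 that can be at the dry ground as the punt arrives there on crossing 7 is 6 — never all 7.
So no plan with fewer than 9 crossings exists, and this one achieves 9:
1. Warden goes to the dry ground with crate K4 and crate R2.  [the marsh camp: crate K6, crate M1, crate R1, crate R3, crate R6 | the dry ground: crate K4, crate R2]
2. Warden goes back to the marsh camp alone.  [the marsh camp: crate K6, crate M1, crate R1, crate R3, crate R6 | the dry ground: crate K4, crate R2]
3. Warden goes to the dry ground with crate R1.  [the marsh camp: crate K6, crate M1, crate R3, crate R6 | the dry ground: crate K4, crate R1, crate R2]
4. Warden goes back to the marsh camp alone.  [the marsh camp: crate K6, crate M1, crate R3, crate R6 | the dry ground: crate K4, crate R1, crate R2]
5. Warden goes to the dry ground with crate R3 and crate R6.  [the marsh camp: crate K6, crate M1 | the dry ground: crate K4, crate R1, crate R2, crate R3, crate R6]
6. Warden goes back to the marsh camp with crate K4.  [the marsh camp: crate K4, crate K6, crate M1 | the dry ground: crate R1, crate R2, crate R3, crate R6]
7. Warden goes to the dry ground with crate K4 and crate K6.  [the marsh camp: crate M1 | the dry ground: crate K4, crate K6, crate R1, crate R2, crate R3, crate R6]
8. Warden goes back to the marsh camp with crate K4.  [the marsh camp: crate K4, crate M1 | the dry ground: crate K6, crate R1, crate R2, crate R3, crate R6]
9. Warden goes to the dry ground with crate K4 and crate M1.  [the marsh camp: — | the dry ground: crate K4, crate K6, crate M1, crate R1, crate R2, crate R3, crate R6]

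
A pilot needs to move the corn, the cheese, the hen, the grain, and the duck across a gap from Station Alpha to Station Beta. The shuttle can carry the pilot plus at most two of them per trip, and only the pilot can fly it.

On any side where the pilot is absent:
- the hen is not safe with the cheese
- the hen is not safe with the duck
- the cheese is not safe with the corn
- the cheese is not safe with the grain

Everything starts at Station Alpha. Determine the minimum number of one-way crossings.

5

Counting alone: the pilot can take at most 2 across per trip to Station Beta, so moving all 5 needs at least 3 loaded trips out, with a return between consecutive ones — at least 5 crossings.
The plan below uses exactly 5 crossings, so it is optimal:
1. Pilot goes to Station Beta with the cheese and the hen.
2. Pilot goes back to Station Alpha with the cheese.
3. Pilot goes to Station Beta with the corn and the grain.
4. Pilot goes back to Station Alpha alone.
5. Pilot goes to Station Beta with the cheese and the duck.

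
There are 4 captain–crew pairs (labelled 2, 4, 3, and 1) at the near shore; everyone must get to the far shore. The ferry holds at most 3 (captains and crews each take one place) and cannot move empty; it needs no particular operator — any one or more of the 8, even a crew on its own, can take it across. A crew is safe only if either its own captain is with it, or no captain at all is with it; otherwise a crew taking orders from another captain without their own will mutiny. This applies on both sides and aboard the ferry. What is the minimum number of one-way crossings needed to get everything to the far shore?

9

Counting alone: each trip to the far shore takes at most 3 across and each return brings at least 1 back, so after t trips out (and t−1 returns) at most 3t − (t−1) of the 8 are across; that first reaches 8 at t = 4, so at least 7 crossings are needed.
The safety rule pushes this higher. Following every safe sequence of crossings, the most of the 8 that can be at the far shore as the ferry arrives there on crossing 7 is 7 — never all 8.
So no plan with fewer than 9 crossings exists, and this one achieves 9:
1. captain 2 and crew 2 cross → the far shore.
2. captain 2 crosses ← the near shore.
3. captain 2, captain 4, and crew 4 cross → the far shore.
4. captain 2 and crew 2 cross ← the near shore.
5. captain 1, captain 2, and captain 3 cross → the far shore.
6. crew 4 crosses ← the near shore.
7. crew 2 and crew 4 cross → the far shore.
8. crew 2 crosses ← the near shore.
9. crew 1, crew 2, and crew 3 cross → the far shore.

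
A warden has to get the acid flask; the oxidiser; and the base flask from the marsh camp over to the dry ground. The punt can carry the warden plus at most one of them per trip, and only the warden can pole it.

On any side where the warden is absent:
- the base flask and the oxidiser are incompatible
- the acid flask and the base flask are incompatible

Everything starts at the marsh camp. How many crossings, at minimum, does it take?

7

Counting alone: the warden can take at most 1 across per trip to the dry ground, so moving all 3 needs at least 3 loaded trips out, with a return between consecutive ones — at least 5 crossings.
The safety rule pushes this higher. Following every safe sequence of crossings, the most of the 3 that can be at the dry ground as the punt arrives there on crossing 5 is 2 — never all 3.
So no plan with fewer than 7 crossings exists, and this one achieves 7:
1. Warden goes to the dry ground with the base flask.
2. Warden goes back to the marsh camp alone.
3. Warden goes to the dry ground with the acid flask.
4. Warden goes back to the marsh camp with the base flask.
5. Warden goes to the dry ground with the oxidiser.
6. Warden goes back to the marsh camp alone.
7. Warden goes to the dry ground with the base flask.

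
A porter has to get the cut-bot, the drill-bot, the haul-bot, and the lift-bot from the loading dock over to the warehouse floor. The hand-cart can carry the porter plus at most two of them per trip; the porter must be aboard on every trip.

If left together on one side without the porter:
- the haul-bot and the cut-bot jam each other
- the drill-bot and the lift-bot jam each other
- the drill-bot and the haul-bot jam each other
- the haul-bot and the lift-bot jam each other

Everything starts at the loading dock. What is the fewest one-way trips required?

5

Counting alone: the porter can take at most 2 across per trip to the warehouse floor, so moving all 4 needs at least 2 loaded trips out, with a return between consecutive ones — at least 3 crossings.
The safety rule pushes this higher. Following every safe sequence of crossings, the most of the 4 that can be at the warehouse floor as the hand-cart arrives there on crossing 3 is 3 — never all 4.
So no plan with fewer than 5 crossings exists, and this one achieves 5:
1. Porter goes to the warehouse floor with the drill-bot and the haul-bot.  [the loading dock: the cut-bot, the lift-bot | the warehouse floor: the drill-bot, the haul-bot]
2. Porter goes back to the loading dock with the drill-bot.  [the loading dock: the cut-bot, the drill-bot, the lift-bot | the warehouse floor: the haul-bot]
3. Porter goes to the warehouse floor with the cut-bot and the drill-bot.  [the loading dock: the lift-bot | the warehouse floor: the cut-bot, the drill-bot, the haul-bot]
4. Porter goes back to the loading dock with the haul-bot.  [the loading dock: the haul-bot, the lift-bot | the warehouse floor: the cut-bot, the drill-bot]
5. Porter goes to the warehouse floor with the haul-bot and the lift-bot.  [the loading dock: — | the warehouse floor: the cut-bot, the drill-bot, the haul-bot, the lift-bot]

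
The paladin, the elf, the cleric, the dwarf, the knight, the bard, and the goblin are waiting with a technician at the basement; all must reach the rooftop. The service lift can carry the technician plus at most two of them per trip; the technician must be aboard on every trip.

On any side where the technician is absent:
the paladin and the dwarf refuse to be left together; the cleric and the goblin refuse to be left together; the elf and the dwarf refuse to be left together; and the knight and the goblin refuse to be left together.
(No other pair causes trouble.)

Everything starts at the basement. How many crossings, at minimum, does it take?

9

Counting alone: the technician can take at most 2 across per trip to the rooftop, so moving all 7 needs at least 4 loaded trips out, with a return between consecutive ones — at least 7 crossings.
The safety rule pushes this higher. Following every safe sequence of crossings, the most of the 7 that can be at the rooftop as the service lift arrives there on crossing 7 is 6 — never all 7.
So no plan with fewer than 9 crossings exists, and this one achieves 9:
1. Technician goes to the rooftop with the dwarf and the goblin.  [the basement: the bard, the cleric, the elf, the knight, the paladin | the rooftop: the dwarf, the goblin]
2. Technician goes back to the basement alone.  [the basement: the bard, the cleric, the elf, the knight, the paladin | the rooftop: the dwarf, the goblin]
3. Technician goes to the rooftop with the paladin.  [the basement: the bard, the cleric, the elf, the knight | the rooftop: the dwarf, the goblin, the paladin]
4. Technician goes back to the basement with the dwarf.  [the basement: the bard, the cleric, the dwarf, the elf, the knight | the rooftop: the goblin, the paladin]
5. Technician goes to the rooftop with the cleric and the elf.  [the basement: the bard, the dwarf, the knight | the rooftop: the cleric, the elf, the goblin, the paladin]
6. Technician goes back to the basement with the goblin.  [the basement: the bard, the dwarf, the goblin, the knight | the rooftop: the cleric, the elf, the paladin]
7. Technician goes to the rooftop with the bard and the knight.  [the basement: the dwarf, the goblin | the rooftop: the bard, the cleric, the elf, the knight, the paladin]
8. Technician goes back to the basement alone.  [the basement: the dwarf, the goblin | the rooftop: the bard, the cleric, the elf, the knight, the paladin]
9. Technician goes to the rooftop with the dwarf and the goblin.  [the basement: — | the rooftop: the bard, the cleric, the dwarf, the elf, the goblin, the knight, the paladin]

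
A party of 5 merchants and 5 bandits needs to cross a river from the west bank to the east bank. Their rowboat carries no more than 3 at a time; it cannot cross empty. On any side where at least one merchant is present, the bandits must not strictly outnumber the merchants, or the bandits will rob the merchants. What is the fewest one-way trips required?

11

Counting alone: each trip to the east bank takes at most 3 across and each return brings at least 1 back, so after t trips out (and t−1 returns) at most 3t − (t−1) of the 10 are across; that first reaches 10 at t = 5, so at least 9 crossings are needed.
The safety rule pushes this higher. Following every safe sequence of crossings, the most of the 10 that can be at the east bank as the rowboat arrives there on crossing 9 is 9 — never all 10.
So no plan with fewer than 11 crossings exists, and this one achieves 11:
1. 2 bandits → the east bank.  (the west bank: 5M 3B; the east bank: 0M 2B)
2. 1 bandit ← the west bank.  (the west bank: 5M 4B; the east bank: 0M 1B)
3. 3 bandits → the east bank.  (the west bank: 5M 1B; the east bank: 0M 4B)
4. 1 bandit ← the west bank.  (the west bank: 5M 2B; the east bank: 0M 3B)
5. 3 merchants → the east bank.  (the west bank: 2M 2B; the east bank: 3M 3B)
6. 1 merchant and 1 bandit ← the west bank.  (the west bank: 3M 3B; the east bank: 2M 2B)
7. 3 merchants → the east bank.  (the west bank: 0M 3B; the east bank: 5M 2B)
8. 1 bandit ← the west bank.  (the west bank: 0M 4B; the east bank: 5M 1B)
9. 2 bandits → the east bank.  (the west bank: 0M 2B; the east bank: 5M 3B)
10. 1 bandit ← the west bank.  (the west bank: 0M 3B; the east bank: 5M 2B)
11. 3 bandits → the east bank.  (the west bank: 0M 0B; the east bank: 5M 5B)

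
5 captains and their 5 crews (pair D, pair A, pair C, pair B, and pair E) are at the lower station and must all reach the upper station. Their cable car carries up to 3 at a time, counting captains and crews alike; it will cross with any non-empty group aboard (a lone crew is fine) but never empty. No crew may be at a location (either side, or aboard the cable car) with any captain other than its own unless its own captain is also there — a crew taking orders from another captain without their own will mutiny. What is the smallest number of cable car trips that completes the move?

11

Counting alone: each trip to the upper station takes at most 3 across and each return brings at least 1 back, so after t trips out (and t−1 returns) at most 3t − (t−1) of the 10 are across; that first reaches 10 at t = 5, so at least 9 crossings are needed.
The safety rule pushes this higher. Following every safe sequence of crossings, the most of the 10 that can be at the upper station as the cable car arrives there on crossing 9 is 9 — never all 10.
So no plan with fewer than 11 crossings exists, and this one achieves 11:
1. captain D and crew D cross → the upper station.
2. captain D crosses ← the lower station.
3. crew A, crew B, and crew C cross → the upper station.
4. crew D crosses ← the lower station.
5. captain A, captain B, and captain C cross → the upper station.
6. captain A and crew A cross ← the lower station.
7. captain A, captain D, and captain E cross → the upper station.
8. crew C crosses ← the lower station.
9. crew A and crew D cross → the upper station.
10. crew D crosses ← the lower station.
11. crew C, crew D, and crew E cross → the upper station.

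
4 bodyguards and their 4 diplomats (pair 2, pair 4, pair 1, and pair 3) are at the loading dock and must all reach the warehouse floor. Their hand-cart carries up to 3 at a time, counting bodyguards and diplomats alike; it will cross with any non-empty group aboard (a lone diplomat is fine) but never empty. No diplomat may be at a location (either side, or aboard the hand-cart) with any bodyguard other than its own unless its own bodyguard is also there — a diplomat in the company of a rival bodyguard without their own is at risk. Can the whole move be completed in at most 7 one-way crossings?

Counting alone: each trip to the warehouse floor takes at most 3 across and each return brings at least 1 back, so after t trips out (and t−1 returns) at most 3t − (t−1) of the 8 are across; that first reaches 8 at t = 4, so at least 7 crossings are needed.
The safety rule pushes this higher. Following every safe sequence of crossings, the most of the 8 that can be at the warehouse floor as the hand-cart arrives there on crossing 7 is 7 — never all 8.
So the move cannot be finished within 7 crossings. (The shortest complete plan takes 9:)
1. bodyguard 2 and diplomat 2 cross → the warehouse floor.
2. bodyguard 2 crosses ← the loading dock.
3. bodyguard 2, bodyguard 4, and diplomat 4 cross → the warehouse floor.
4. bodyguard 2 and diplomat 2 cross ← the loading dock.
5. bodyguard 1, bodyguard 2, and bodyguard 3 cross → the warehouse floor.
6. diplomat 4 crosses ← the loading dock.
7. diplomat 2 and diplomat 4 cross → the warehouse floor.
8. diplomat 2 crosses ← the loading dock.
9. diplomat 1, diplomat 2, and diplomat 3 cross → the warehouse floor.

No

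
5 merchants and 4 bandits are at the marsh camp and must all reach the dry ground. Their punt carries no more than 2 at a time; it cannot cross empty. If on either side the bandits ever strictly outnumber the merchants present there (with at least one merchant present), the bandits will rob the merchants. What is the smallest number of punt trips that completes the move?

15

Counting alone: each trip to the dry ground takes at most 2 across and each return brings at least 1 back, so after t trips out (and t−1 returns) at most 2t − (t−1) of the 9 are across; that first reaches 9 at t = 8, so at least 15 crossings are needed.
The plan below uses exactly 15 crossings, so it is optimal:
1. 2 bandits → the dry ground.  (the marsh camp: 5M 2B; the dry ground: 0M 2B)
2. 1 bandit ← the marsh camp.  (the marsh camp: 5M 3B; the dry ground: 0M 1B)
3. 2 bandits → the dry ground.  (the marsh camp: 5M 1B; the dry ground: 0M 3B)
4. 1 bandit ← the marsh camp.  (the marsh camp: 5M 2B; the dry ground: 0M 2B)
5. 2 merchants → the dry ground.  (the marsh camp: 3M 2B; the dry ground: 2M 2B)
6. 1 bandit ← the marsh camp.  (the marsh camp: 3M 3B; the dry ground: 2M 1B)
7. 1 merchant and 1 bandit → the dry ground.  (the marsh camp: 2M 2B; the dry ground: 3M 2B)
8. 1 merchant ← the marsh camp.  (the marsh camp: 3M 2B; the dry ground: 2M 2B)
9. 1 merchant and 1 bandit → the dry ground.  (the marsh camp: 2M 1B; the dry ground: 3M 3B)
10. 1 bandit ← the marsh camp.  (the marsh camp: 2M 2B; the dry ground: 3M 2B)
11. 1 merchant and 1 bandit → the dry ground.  (the marsh camp: 1M 1B; the dry ground: 4M 3B)
12. 1 merchant ← the marsh camp.  (the marsh camp: 2M 1B; the dry ground: 3M 3B)
13. 1 merchant and 1 bandit → the dry ground.  (the marsh camp: 1M 0B; the dry ground: 4M 4B)
14. 1 bandit ← the marsh camp.  (the marsh camp: 1M 1B; the dry ground: 4M 3B)
15. 1 merchant and 1 bandit → the dry ground.  (the marsh camp: 0M 0B; the dry ground: 5M 4B)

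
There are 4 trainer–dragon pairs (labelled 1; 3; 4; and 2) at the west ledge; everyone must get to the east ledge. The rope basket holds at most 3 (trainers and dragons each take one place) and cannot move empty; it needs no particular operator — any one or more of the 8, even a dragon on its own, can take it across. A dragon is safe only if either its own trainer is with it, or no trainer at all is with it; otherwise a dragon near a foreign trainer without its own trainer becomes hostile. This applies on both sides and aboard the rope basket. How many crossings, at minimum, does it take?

Counting alone: each trip to the east ledge takes at most 3 across and each return brings at least 1 back, so after t trips out (and t−1 returns) at most 3t − (t−1) of the 8 are across; that first reaches 8 at t = 4, so at least 7 crossings are needed.
The safety rule pushes this higher. Following every safe sequence of crossings, the most of the 8 that can be at the east ledge as the rope basket arrives there on crossing 7 is 7 — never all 8.
So no plan with fewer than 9 crossings exists, and this one achieves 9:
1. dragon 1 and trainer 1 cross → the east ledge.
2. trainer 1 crosses ← the west ledge.
3. dragon 3, trainer 1, and trainer 3 cross → the east ledge.
4. dragon 1 and trainer 1 cross ← the west ledge.
5. trainer 1, trainer 2, and trainer 4 cross → the east ledge.
6. dragon 3 crosses ← the west ledge.
7. dragon 1 and dragon 3 cross → the east ledge.
8. dragon 1 crosses ← the west ledge.
9. dragon 1, dragon 2, and dragon 4 cross → the east ledge.

9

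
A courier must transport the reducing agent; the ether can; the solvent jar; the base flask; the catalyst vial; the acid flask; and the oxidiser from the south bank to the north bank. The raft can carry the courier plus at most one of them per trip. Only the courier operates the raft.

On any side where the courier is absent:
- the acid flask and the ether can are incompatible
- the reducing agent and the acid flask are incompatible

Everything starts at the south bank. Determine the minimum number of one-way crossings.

15

Counting alone: the courier can take at most 1 across per trip to the north bank, so moving all 7 needs at least 7 loaded trips out, with a return between consecutive ones — at least 13 crossings.
The safety rule pushes this higher. Following every safe sequence of crossings, the most of the 7 that can be at the north bank as the raft arrives there on crossing 13 is 6 — never all 7.
So no plan with fewer than 15 crossings exists, and this one achieves 15:
1. Courier goes to the north bank with the acid flask.
2. Courier goes back to the south bank alone.
3. Courier goes to the north bank with the reducing agent.
4. Courier goes back to the south bank with the acid flask.
5. Courier goes to the north bank with the ether can.
6. Courier goes back to the south bank alone.
7. Courier goes to the north bank with the solvent jar.
8. Courier goes back to the south bank alone.
9. Courier goes to the north bank with the base flask.
10. Courier goes back to the south bank alone.
11. Courier goes to the north bank with the catalyst vial.
12. Courier goes back to the south bank alone.
13. Courier goes to the north bank with the oxidiser.
14. Courier goes back to the south bank alone.
15. Courier goes to the north bank with the acid flask.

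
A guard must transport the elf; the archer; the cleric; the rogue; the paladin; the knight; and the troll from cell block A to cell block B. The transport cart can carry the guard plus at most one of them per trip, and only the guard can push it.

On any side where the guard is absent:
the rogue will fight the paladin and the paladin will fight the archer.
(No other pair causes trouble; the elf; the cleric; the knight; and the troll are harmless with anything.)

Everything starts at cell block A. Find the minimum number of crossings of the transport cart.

15

Counting alone: the guard can take at most 1 across per trip to cell block B, so moving all 7 needs at least 7 loaded trips out, with a return between consecutive ones — at least 13 crossings.
The safety rule pushes this higher. Following every safe sequence of crossings, the most of the 7 that can be at cell block B as the transport cart arrives there on crossing 13 is 6 — never all 7.
So no plan with fewer than 15 crossings exists, and this one achieves 15:
1. Guard goes to cell block B with the paladin.
2. Guard goes back to cell block A alone.
3. Guard goes to cell block B with the elf.
4. Guard goes back to cell block A alone.
5. Guard goes to cell block B with the archer.
6. Guard goes back to cell block A with the paladin.
7. Guard goes to cell block B with the rogue.
8. Guard goes back to cell block A alone.
9. Guard goes to cell block B with the cleric.
10. Guard goes back to cell block A alone.
11. Guard goes to cell block B with the knight.
12. Guard goes back to cell block A alone.
13. Guard goes to cell block B with the troll.
14. Guard goes back to cell block A alone.
15. Guard goes to cell block B with the paladin.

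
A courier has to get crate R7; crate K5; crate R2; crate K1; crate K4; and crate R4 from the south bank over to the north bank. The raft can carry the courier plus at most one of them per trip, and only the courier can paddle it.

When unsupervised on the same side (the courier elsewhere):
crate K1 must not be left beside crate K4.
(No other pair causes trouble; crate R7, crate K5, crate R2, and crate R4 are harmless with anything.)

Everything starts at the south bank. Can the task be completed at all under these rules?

1. Courier goes to the north bank with crate K1.  [the south bank: crate K4, crate K5, crate R2, crate R4, crate R7 | the north bank: crate K1]
2. Courier goes back to the south bank alone.  [the south bank: crate K4, crate K5, crate R2, crate R4, crate R7 | the north bank: crate K1]
3. Courier goes to the north bank with crate R7.  [the south bank: crate K4, crate K5, crate R2, crate R4 | the north bank: crate K1, crate R7]
4. Courier goes back to the south bank alone.  [the south bank: crate K4, crate K5, crate R2, crate R4 | the north bank: crate K1, crate R7]
5. Courier goes to the north bank with crate K5.  [the south bank: crate K4, crate R2, crate R4 | the north bank: crate K1, crate K5, crate R7]
6. Courier goes back to the south bank alone.  [the south bank: crate K4, crate R2, crate R4 | the north bank: crate K1, crate K5, crate R7]
7. Courier goes to the north bank with crate R2.  [the south bank: crate K4, crate R4 | the north bank: crate K1, crate K5, crate R2, crate R7]
8. Courier goes back to the south bank alone.  [the south bank: crate K4, crate R4 | the north bank: crate K1, crate K5, crate R2, crate R7]
9. Courier goes to the north bank with crate R4.  [the south bank: crate K4 | the north bank: crate K1, crate K5, crate R2, crate R4, crate R7]
10. Courier goes back to the south bank alone.  [the south bank: crate K4 | the north bank: crate K1, crate K5, crate R2, crate R4, crate R7]
11. Courier goes to the north bank with crate K4.  [the south bank: — | the north bank: crate K1, crate K4, crate K5, crate R2, crate R4, crate R7]

Yes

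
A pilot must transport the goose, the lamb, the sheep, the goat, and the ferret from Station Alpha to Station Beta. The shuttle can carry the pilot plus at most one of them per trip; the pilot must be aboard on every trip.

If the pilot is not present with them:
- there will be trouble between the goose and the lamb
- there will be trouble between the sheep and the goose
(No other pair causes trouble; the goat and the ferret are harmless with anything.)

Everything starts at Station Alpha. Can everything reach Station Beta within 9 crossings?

Counting alone: the pilot can take at most 1 across per trip to Station Beta, so moving all 5 needs at least 5 loaded trips out, with a return between consecutive ones — at least 9 crossings.
The safety rule pushes this higher. Following every safe sequence of crossings, the most of the 5 that can be at Station Beta as the shuttle arrives there on crossing 9 is 4 — never all 5.
So the move cannot be finished within 9 crossings. (The shortest complete plan takes 11:)
1. Pilot goes to Station Beta with the goose.  [Station Alpha: the ferret, the goat, the lamb, the sheep | Station Beta: the goose]
2. Pilot goes back to Station Alpha alone.  [Station Alpha: the ferret, the goat, the lamb, the sheep | Station Beta: the goose]
3. Pilot goes to Station Beta with the lamb.  [Station Alpha: the ferret, the goat, the sheep | Station Beta: the goose, the lamb]
4. Pilot goes back to Station Alpha with the goose.  [Station Alpha: the ferret, the goat, the goose, the sheep | Station Beta: the lamb]
5. Pilot goes to Station Beta with the sheep.  [Station Alpha: the ferret, the goat, the goose | Station Beta: the lamb, the sheep]
6. Pilot goes back to Station Alpha alone.  [Station Alpha: the ferret, the goat, the goose | Station Beta: the lamb, the sheep]
7. Pilot goes to Station Beta with the goat.  [Station Alpha: the ferret, the goose | Station Beta: the goat, the lamb, the sheep]
8. Pilot goes back to Station Alpha alone.  [Station Alpha: the ferret, the goose | Station Beta: the goat, the lamb, the sheep]
9. Pilot goes to Station Beta with the ferret.  [Station Alpha: the goose | Station Beta: the ferret, the goat, the lamb, the sheep]
10. Pilot goes back to Station Alpha alone.  [Station Alpha: the goose | Station Beta: the ferret, the goat, the lamb, the sheep]
11. Pilot goes to Station Beta with the goose.  [Station Alpha: — | Station Beta: the ferret, the goat, the goose, the lamb, the sheep]

No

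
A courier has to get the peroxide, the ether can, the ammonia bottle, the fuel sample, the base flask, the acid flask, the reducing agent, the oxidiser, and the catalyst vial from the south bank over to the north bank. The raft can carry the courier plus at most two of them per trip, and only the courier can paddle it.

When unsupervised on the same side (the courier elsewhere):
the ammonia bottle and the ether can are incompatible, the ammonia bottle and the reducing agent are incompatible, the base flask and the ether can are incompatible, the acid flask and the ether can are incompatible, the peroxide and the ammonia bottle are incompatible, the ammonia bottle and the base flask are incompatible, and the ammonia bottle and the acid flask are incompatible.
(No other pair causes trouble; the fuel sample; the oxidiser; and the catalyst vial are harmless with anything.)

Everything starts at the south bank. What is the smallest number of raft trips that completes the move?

Counting alone: the courier can take at most 2 across per trip to the north bank, so moving all 9 needs at least 5 loaded trips out, with a return between consecutive ones — at least 9 crossings.
The safety rule pushes this higher. Following every safe sequence of crossings, the most of the 9 that can be at the north bank as the raft arrives there on crossings 9, 11, 13 is 6, 7, 8 respectively — never all 9.
So no plan with fewer than 15 crossings exists, and this one achieves 15:
1. Courier goes to the north bank with the ammonia bottle and the ether can.  [the south bank: the acid flask, the base flask, the catalyst vial, the fuel sample, the oxidiser, the peroxide, the reducing agent | the north bank: the ammonia bottle, the ether can]
2. Courier goes back to the south bank with the ether can.  [the south bank: the acid flask, the base flask, the catalyst vial, the ether can, the fuel sample, the oxidiser, the peroxide, the reducing agent | the north bank: the ammonia bottle]
3. Courier goes to the north bank with the ether can and the peroxide.  [the south bank: the acid flask, the base flask, the catalyst vial, the fuel sample, the oxidiser, the reducing agent | the north bank: the ammonia bottle, the ether can, the peroxide]
4. Courier goes back to the south bank with the ammonia bottle.  [the south bank: the acid flask, the ammonia bottle, the base flask, the catalyst vial, the fuel sample, the oxidiser, the reducing agent | the north bank: the ether can, the peroxide]
5. Courier goes to the north bank with the ammonia bottle and the fuel sample.  [the south bank: the acid flask, the base flask, the catalyst vial, the oxidiser, the reducing agent | the north bank: the ammonia bottle, the ether can, the fuel sample, the peroxide]
6. Courier goes back to the south bank with the ammonia bottle.  [the south bank: the acid flask, the ammonia bottle, the base flask, the catalyst vial, the oxidiser, the reducing agent | the north bank: the ether can, the fuel sample, the peroxide]
7. Courier goes to the north bank with the ammonia bottle and the reducing agent.  [the south bank: the acid flask, the base flask, the catalyst vial, the oxidiser | the north bank: the ammonia bottle, the ether can, the fuel sample, the peroxide, the reducing agent]
8. Courier goes back to the south bank with the ammonia bottle.  [the south bank: the acid flask, the ammonia bottle, the base flask, the catalyst vial, the oxidiser | the north bank: the ether can, the fuel sample, the peroxide, the reducing agent]
9. Courier goes to the north bank with the ammonia bottle and the oxidiser.  [the south bank: the acid flask, the base flask, the catalyst vial | the north bank: the ammonia bottle, the ether can, the fuel sample, the oxidiser, the peroxide, the reducing agent]
10. Courier goes back to the south bank with the ammonia bottle.  [the south bank: the acid flask, the ammonia bottle, the base flask, the catalyst vial | the north bank: the ether can, the fuel sample, the oxidiser, the peroxide, the reducing agent]
11. Courier goes to the north bank with the ammonia bottle and the catalyst vial.  [the south bank: the acid flask, the base flask | the north bank: the ammonia bottle, the catalyst vial, the ether can, the fuel sample, the oxidiser, the peroxide, the reducing agent]
12. Courier goes back to the south bank with the ammonia bottle.  [the south bank: the acid flask, the ammonia bottle, the base flask | the north bank: the catalyst vial, the ether can, the fuel sample, the oxidiser, the peroxide, the reducing agent]
13. Courier goes to the north bank with the acid flask and the base flask.  [the south bank: the ammonia bottle | the north bank: the acid flask, the base flask, the catalyst vial, the ether can, the fuel sample, the oxidiser, the peroxide, the reducing agent]
14. Courier goes back to the south bank with the ether can.  [the south bank: the ammonia bottle, the ether can | the north bank: the acid flask, the base flask, the catalyst vial, the fuel sample, the oxidiser, the peroxide, the reducing agent]
15. Courier goes to the north bank with the ammonia bottle and the ether can.  [the south bank: — | the north bank: the acid flask, the ammonia bottle, the base flask, the catalyst vial, the ether can, the fuel sample, the oxidiser, the peroxide, the reducing agent]

15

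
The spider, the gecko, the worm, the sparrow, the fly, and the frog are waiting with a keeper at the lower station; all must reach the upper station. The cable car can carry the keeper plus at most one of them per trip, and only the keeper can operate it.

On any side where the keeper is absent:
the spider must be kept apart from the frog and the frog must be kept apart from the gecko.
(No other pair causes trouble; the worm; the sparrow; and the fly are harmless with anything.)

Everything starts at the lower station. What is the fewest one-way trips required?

Counting alone: the keeper can take at most 1 across per trip to the upper station, so moving all 6 needs at least 6 loaded trips out, with a return between consecutive ones — at least 11 crossings.
The safety rule pushes this higher. Following every safe sequence of crossings, the most of the 6 that can be at the upper station as the cable car arrives there on crossing 11 is 5 — never all 6.
So no plan with fewer than 13 crossings exists, and this one achieves 13:
1. Keeper goes to the upper station with the frog.  [the lower station: the fly, the gecko, the sparrow, the spider, the worm | the upper station: the frog]
2. Keeper goes back to the lower station alone.  [the lower station: the fly, the gecko, the sparrow, the spider, the worm | the upper station: the frog]
3. Keeper goes to the upper station with the spider.  [the lower station: the fly, the gecko, the sparrow, the worm | the upper station: the frog, the spider]
4. Keeper goes back to the lower station with the frog.  [the lower station: the fly, the frog, the gecko, the sparrow, the worm | the upper station: the spider]
5. Keeper goes to the upper station with the gecko.  [the lower station: the fly, the frog, the sparrow, the worm | the upper station: the gecko, the spider]
6. Keeper goes back to the lower station alone.  [the lower station: the fly, the frog, the sparrow, the worm | the upper station: the gecko, the spider]
7. Keeper goes to the upper station with the worm.  [the lower station: the fly, the frog, the sparrow | the upper station: the gecko, the spider, the worm]
8. Keeper goes back to the lower station alone.  [the lower station: the fly, the frog, the sparrow | the upper station: the gecko, the spider, the worm]
9. Keeper goes to the upper station with the sparrow.  [the lower station: the fly, the frog | the upper station: the gecko, the sparrow, the spider, the worm]
10. Keeper goes back to the lower station alone.  [the lower station: the fly, the frog | the upper station: the gecko, the sparrow, the spider, the worm]
11. Keeper goes to the upper station with the fly.  [the lower station: the frog | the upper station: the fly, the gecko, the sparrow, the spider, the worm]
12. Keeper goes back to the lower station alone.  [the lower station: the frog | the upper station: the fly, the gecko, the sparrow, the spider, the worm]
13. Keeper goes to the upper station with the frog.  [the lower station: — | the upper station: the fly, the frog, the gecko, the sparrow, the spider, the worm]

13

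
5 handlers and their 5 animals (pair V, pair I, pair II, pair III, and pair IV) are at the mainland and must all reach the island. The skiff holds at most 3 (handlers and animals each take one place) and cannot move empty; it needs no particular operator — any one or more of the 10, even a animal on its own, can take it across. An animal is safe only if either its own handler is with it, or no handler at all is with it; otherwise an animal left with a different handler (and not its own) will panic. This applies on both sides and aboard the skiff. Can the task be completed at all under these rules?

Yes

1. animal V and handler V cross → the island.
2. handler V crosses ← the mainland.
3. animal I, animal II, and animal III cross → the island.
4. animal V crosses ← the mainland.
5. handler I, handler II, and handler III cross → the island.
6. animal I and handler I cross ← the mainland.
7. handler I, handler IV, and handler V cross → the island.
8. animal II crosses ← the mainland.
9. animal I and animal V cross → the island.
10. animal V crosses ← the mainland.
11. animal II, animal IV, and animal V cross → the island.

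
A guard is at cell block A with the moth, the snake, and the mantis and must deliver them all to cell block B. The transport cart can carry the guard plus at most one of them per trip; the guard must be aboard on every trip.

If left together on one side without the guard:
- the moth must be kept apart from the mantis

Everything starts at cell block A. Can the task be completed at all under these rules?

1. Guard goes to cell block B with the moth.
2. Guard goes back to cell block A alone.
3. Guard goes to cell block B with the snake.
4. Guard goes back to cell block A alone.
5. Guard goes to cell block B with the mantis.

Yes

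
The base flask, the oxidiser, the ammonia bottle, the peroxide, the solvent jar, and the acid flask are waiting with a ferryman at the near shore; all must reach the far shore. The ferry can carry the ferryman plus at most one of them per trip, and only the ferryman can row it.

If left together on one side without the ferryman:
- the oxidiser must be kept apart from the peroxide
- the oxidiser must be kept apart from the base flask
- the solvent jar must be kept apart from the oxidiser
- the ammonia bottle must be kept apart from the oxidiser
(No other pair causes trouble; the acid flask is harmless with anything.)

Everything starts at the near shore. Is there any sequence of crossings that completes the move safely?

Following every safe sequence of crossings from the start, the most of the 6 that can be at the far shore as the ferry arrives there on crossings 1, 3, 5 is 1, 2, 3 respectively; the best ever achieved is 3 of 6.
From crossing 7 on, no configuration arises that was not already reachable earlier: only 22 distinct safe configurations (who is on which side, and where the ferry is) can ever be reached, none of them has everyone across, and every continuation just revisits them. So no valid plan exists.

No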